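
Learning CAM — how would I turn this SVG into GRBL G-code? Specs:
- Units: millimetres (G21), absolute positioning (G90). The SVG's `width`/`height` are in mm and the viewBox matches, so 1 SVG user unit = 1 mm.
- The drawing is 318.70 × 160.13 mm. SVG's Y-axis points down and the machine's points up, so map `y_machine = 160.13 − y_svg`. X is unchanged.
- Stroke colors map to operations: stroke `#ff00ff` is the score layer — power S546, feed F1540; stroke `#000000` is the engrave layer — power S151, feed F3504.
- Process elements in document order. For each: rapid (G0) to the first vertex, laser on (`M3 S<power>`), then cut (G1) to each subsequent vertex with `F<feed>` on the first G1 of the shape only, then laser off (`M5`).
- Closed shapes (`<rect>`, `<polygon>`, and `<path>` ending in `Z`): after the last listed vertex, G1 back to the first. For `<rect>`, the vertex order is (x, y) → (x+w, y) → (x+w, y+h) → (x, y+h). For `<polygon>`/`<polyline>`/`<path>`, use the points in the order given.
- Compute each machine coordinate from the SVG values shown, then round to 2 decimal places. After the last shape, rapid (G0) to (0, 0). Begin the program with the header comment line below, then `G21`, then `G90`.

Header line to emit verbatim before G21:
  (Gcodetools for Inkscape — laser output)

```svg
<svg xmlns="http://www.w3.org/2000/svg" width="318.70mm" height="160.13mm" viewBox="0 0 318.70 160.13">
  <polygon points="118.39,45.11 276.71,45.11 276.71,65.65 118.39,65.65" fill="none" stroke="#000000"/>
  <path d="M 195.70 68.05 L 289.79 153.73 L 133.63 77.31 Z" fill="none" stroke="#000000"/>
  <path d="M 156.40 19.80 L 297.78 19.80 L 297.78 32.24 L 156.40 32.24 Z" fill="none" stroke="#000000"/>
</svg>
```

(Gcodetools for Inkscape — laser output)
G21
G90
G0 X118.39 Y115.02
M3 S151
G1 X276.71 Y115.02 F3504
G1 X276.71 Y94.48
G1 X118.39 Y94.48
G1 X118.39 Y115.02
M5
G0 X195.70 Y92.08
M3 S151
G1 X289.79 Y6.40 F3504
G1 X133.63 Y82.82
G1 X195.70 Y92.08
M5
G0 X156.40 Y140.33
M3 S151
G1 X297.78 Y140.33 F3504
G1 X297.78 Y127.89
G1 X156.40 Y127.89
G1 X156.40 Y140.33
M5
G0 X0.00 Y0.00

viewBox `0 0 318.70 160.13` with mm width/height → 1 unit = 1 mm. Flip: y_m = 160.13 − y_svg.

**Shape 1** — `<polygon>` rectangle, stroke `#000000` → engrave (S151, F3504). Machine vertices: (118.39,115.02) → (276.71,115.02) → (276.71,94.48) → (118.39,94.48) → (118.39,115.02). Closed: final G1 returns to the first vertex.

**Shape 2** — `<path>` closed polygon, stroke `#000000` → engrave (S151, F3504). Machine vertices: (195.70,92.08) → (289.79,6.40) → (133.63,82.82) → (195.70,92.08). Closed: final G1 returns to the first vertex.

**Shape 3** — `<path>` rectangle, stroke `#000000` → engrave (S151, F3504). Machine vertices: (156.40,140.33) → (297.78,140.33) → (297.78,127.89) → (156.40,127.89) → (156.40,140.33). Closed: final G1 returns to the first vertex.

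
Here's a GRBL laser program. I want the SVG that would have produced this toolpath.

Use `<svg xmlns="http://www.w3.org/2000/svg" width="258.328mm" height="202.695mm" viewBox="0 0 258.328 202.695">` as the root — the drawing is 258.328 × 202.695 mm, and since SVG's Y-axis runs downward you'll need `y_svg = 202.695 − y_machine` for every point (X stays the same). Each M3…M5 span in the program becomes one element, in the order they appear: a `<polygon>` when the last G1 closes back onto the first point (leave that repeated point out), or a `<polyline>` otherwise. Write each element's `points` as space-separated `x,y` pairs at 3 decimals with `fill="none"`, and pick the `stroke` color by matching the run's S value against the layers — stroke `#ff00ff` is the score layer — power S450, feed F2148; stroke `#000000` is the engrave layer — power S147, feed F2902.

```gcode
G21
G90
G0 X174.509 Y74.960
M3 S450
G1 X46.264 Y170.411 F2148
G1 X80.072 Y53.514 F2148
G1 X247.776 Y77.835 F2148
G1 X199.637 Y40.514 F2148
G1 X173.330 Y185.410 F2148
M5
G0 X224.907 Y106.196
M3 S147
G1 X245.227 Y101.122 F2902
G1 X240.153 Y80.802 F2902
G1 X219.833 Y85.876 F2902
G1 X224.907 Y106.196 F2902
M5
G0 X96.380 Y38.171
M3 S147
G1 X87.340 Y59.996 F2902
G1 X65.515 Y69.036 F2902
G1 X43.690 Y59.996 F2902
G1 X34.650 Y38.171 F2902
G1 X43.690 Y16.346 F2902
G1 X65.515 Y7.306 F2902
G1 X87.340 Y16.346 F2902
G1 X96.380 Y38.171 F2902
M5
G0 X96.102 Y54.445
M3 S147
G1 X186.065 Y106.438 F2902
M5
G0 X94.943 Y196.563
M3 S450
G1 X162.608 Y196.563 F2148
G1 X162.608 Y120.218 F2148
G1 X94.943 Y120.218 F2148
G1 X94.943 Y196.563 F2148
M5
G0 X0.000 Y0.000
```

<svg xmlns="http://www.w3.org/2000/svg" width="258.328mm" height="202.695mm" viewBox="0 0 258.328 202.695">
  <polyline points="174.509,127.735 46.264,32.284 80.072,149.181 247.776,124.860 199.637,162.181 173.330,17.285" fill="none" stroke="#ff00ff"/>
  <polygon points="224.907,96.499 245.227,101.573 240.153,121.893 219.833,116.819" fill="none" stroke="#000000"/>
  <polygon points="96.380,164.524 87.340,142.699 65.515,133.659 43.690,142.699 34.650,164.524 43.690,186.349 65.515,195.389 87.340,186.349" fill="none" stroke="#000000"/>
  <polyline points="96.102,148.250 186.065,96.257" fill="none" stroke="#000000"/>
  <polygon points="94.943,6.132 162.608,6.132 162.608,82.477 94.943,82.477" fill="none" stroke="#ff00ff"/>
</svg>

Machine Y-up, SVG Y-down with viewBox height 202.695, so y_svg = 202.695 − y_machine; X carries over.

Run 1: S450 ⇒ score layer `#ff00ff`. The run is open, so emit a `<polyline>` with points (Y-flipped): 174.509,127.735 46.264,32.284 80.072,149.181 247.776,124.860 199.637,162.181 173.330,17.285.

Run 2: S147 ⇒ engrave layer `#000000`. The run returns to its start, so emit a `<polygon>` with points (Y-flipped): 224.907,96.499 245.227,101.573 240.153,121.893 219.833,116.819.

Run 3: S147 ⇒ engrave layer `#000000`. The run returns to its start, so emit a `<polygon>` with points (Y-flipped): 96.380,164.524 87.340,142.699 65.515,133.659 43.690,142.699 34.650,164.524 43.690,186.349 65.515,195.389 87.340,186.349.

Run 4: the run's S147 means `#000000` (engrave). The run is open, so emit a `<polyline>` with points (Y-flipped): 96.102,148.250 186.065,96.257.

Run 5: power S450 maps to stroke `#ff00ff` (score). The run returns to its start, so emit a `<polygon>` with points (Y-flipped): 94.943,6.132 162.608,6.132 162.608,82.477 94.943,82.477.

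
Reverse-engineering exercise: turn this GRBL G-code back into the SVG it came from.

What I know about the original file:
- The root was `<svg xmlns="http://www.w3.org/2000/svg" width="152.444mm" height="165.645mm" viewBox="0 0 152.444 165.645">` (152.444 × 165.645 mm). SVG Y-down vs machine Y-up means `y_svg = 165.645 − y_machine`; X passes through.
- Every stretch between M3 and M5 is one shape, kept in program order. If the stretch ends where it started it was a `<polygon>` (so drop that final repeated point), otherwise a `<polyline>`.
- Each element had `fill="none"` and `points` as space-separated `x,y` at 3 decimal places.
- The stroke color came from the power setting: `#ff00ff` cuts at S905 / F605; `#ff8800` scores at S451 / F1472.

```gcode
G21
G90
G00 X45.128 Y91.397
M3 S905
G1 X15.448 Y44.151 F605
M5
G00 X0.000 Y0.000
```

Each laser-on run becomes one SVG element. Flip Y back into SVG space with y_svg = 165.645 − y_machine. Every run uses S905, so all elements get stroke `#ff00ff` (cut).

Run 1: The run is open, so emit a `<polyline>` with points (Y-flipped): 45.128,74.248 15.448,121.494.

<svg xmlns="http://www.w3.org/2000/svg" width="152.444mm" height="165.645mm" viewBox="0 0 152.444 165.645">
  <polyline points="45.128,74.248 15.448,121.494" fill="none" stroke="#ff00ff"/>
</svg>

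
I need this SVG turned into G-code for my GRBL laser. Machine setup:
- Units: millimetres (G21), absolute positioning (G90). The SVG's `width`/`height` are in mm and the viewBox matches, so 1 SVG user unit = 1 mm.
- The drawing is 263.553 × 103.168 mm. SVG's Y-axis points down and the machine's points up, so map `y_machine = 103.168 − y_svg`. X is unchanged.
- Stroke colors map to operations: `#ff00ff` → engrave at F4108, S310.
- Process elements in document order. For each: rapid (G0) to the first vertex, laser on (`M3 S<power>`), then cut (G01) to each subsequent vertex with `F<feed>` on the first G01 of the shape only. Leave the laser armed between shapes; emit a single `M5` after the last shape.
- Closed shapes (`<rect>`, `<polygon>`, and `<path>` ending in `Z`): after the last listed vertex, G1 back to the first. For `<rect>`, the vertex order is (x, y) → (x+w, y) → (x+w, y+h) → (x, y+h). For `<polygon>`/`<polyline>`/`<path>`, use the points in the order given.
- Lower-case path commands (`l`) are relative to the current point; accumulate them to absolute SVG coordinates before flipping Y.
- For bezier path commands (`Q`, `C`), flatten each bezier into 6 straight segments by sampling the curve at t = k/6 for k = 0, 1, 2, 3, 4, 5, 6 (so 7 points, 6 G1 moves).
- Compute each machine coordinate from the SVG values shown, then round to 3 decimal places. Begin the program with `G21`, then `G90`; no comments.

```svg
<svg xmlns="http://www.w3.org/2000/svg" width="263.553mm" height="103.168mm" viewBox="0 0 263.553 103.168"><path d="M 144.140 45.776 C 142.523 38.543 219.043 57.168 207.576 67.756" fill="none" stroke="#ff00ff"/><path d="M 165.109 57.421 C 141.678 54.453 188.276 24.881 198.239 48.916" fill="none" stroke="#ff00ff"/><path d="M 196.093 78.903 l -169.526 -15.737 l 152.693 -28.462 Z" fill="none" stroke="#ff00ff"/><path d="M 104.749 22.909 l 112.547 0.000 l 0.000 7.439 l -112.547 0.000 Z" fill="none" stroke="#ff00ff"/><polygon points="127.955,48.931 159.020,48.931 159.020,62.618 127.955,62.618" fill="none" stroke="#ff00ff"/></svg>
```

G21
G90
G0 X144.140 Y57.392
M3 S310
G01 X149.074 Y59.011 F4108
G01 X162.416 Y57.261
G01 X179.552 Y53.085
G01 X195.867 Y47.424
G01 X206.746 Y41.219
G01 X207.576 Y35.412
G0 X165.109 Y45.747
M3 S310
G01 X158.735 Y49.077 F4108
G01 X161.070 Y54.612
G01 X169.151 Y60.126
G01 X180.015 Y63.389
G01 X190.698 Y62.174
G01 X198.239 Y54.252
G0 X196.093 Y24.265
M3 S310
G01 X26.567 Y40.002 F4108
G01 X179.260 Y68.464
G01 X196.093 Y24.265
G0 X104.749 Y80.259
M3 S310
G01 X217.296 Y80.259 F4108
G01 X217.296 Y72.820
G01 X104.749 Y72.820
G01 X104.749 Y80.259
G0 X127.955 Y54.237
M3 S310
G01 X159.020 Y54.237 F4108
G01 X159.020 Y40.550
G01 X127.955 Y40.550
G01 X127.955 Y54.237
M5

Since the viewBox matches the mm dimensions, user units are millimetres directly. The only transform is the Y-flip y_m = 103.168 − y_svg.

Shape 1 is a cubic bezier drawn with `<path>`. Its stroke #ff00ff means engrave at S310, F4108. After flipping Y the toolpath is (144.140,57.392) → (149.074,59.011) → (162.416,57.261) → (179.552,53.085) → (195.867,47.424) → (206.746,41.219) → (207.576,35.412).

Shape 2 is a cubic bezier drawn with `<path>`. Its stroke #ff00ff means engrave at S310, F4108. After flipping Y the toolpath is (165.109,45.747) → (158.735,49.077) → (161.070,54.612) → (169.151,60.126) → (180.015,63.389) → (190.698,62.174) → (198.239,54.252).

Shape 3 is a closed polygon drawn with `<path>`. Its stroke #ff00ff means engrave at S310, F4108. After flipping Y the toolpath is (196.093,24.265) → (26.567,40.002) → (179.260,68.464) → (196.093,24.265), returning to the start.

Shape 4 is a rectangle drawn with `<path>`. Its stroke #ff00ff means engrave at S310, F4108. After flipping Y the toolpath is (104.749,80.259) → (217.296,80.259) → (217.296,72.820) → (104.749,72.820) → (104.749,80.259), returning to the start.

Shape 5 is a rectangle drawn with `<polygon>`. Its stroke #ff00ff means engrave at S310, F4108. After flipping Y the toolpath is (127.955,54.237) → (159.020,54.237) → (159.020,40.550) → (127.955,40.550) → (127.955,54.237), returning to the start.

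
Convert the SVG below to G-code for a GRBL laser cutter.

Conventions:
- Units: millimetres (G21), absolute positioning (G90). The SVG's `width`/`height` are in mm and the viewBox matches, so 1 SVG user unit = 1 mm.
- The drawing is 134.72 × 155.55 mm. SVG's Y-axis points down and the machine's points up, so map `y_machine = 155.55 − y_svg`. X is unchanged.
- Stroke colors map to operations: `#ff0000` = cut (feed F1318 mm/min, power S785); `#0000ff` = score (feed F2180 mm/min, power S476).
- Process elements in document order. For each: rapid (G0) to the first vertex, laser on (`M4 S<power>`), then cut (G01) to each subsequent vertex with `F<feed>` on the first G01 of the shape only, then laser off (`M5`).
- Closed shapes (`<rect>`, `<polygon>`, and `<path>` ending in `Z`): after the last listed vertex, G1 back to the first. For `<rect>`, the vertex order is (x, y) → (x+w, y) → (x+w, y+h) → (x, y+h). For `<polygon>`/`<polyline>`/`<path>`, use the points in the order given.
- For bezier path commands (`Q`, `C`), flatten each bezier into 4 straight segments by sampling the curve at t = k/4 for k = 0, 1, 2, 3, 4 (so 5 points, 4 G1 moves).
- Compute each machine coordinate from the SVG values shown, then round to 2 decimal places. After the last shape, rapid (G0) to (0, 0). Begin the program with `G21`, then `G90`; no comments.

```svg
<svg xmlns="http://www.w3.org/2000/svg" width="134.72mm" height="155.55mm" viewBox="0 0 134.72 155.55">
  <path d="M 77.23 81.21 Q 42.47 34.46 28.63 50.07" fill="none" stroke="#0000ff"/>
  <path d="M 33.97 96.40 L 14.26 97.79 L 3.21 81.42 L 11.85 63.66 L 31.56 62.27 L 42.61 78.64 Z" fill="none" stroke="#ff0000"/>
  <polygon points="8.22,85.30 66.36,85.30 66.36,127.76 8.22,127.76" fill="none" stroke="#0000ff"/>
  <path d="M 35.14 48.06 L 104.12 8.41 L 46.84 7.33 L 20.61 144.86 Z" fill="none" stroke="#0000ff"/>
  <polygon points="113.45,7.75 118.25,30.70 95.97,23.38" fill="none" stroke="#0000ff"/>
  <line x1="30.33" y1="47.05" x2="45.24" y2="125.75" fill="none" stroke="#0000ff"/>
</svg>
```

G21
G90
G0 X77.23 Y74.34
M4 S476
G01 X61.16 Y93.82 F2180
G01 X47.70 Y105.50
G01 X36.86 Y109.39
G01 X28.63 Y105.48
M5
G0 X33.97 Y59.15
M4 S785
G01 X14.26 Y57.76 F1318
G01 X3.21 Y74.13
G01 X11.85 Y91.89
G01 X31.56 Y93.28
G01 X42.61 Y76.91
G01 X33.97 Y59.15
M5
G0 X8.22 Y70.25
M4 S476
G01 X66.36 Y70.25 F2180
G01 X66.36 Y27.79
G01 X8.22 Y27.79
G01 X8.22 Y70.25
M5
G0 X35.14 Y107.49
M4 S476
G01 X104.12 Y147.14 F2180
G01 X46.84 Y148.22
G01 X20.61 Y10.69
G01 X35.14 Y107.49
M5
G0 X113.45 Y147.80
M4 S476
G01 X118.25 Y124.85 F2180
G01 X95.97 Y132.17
G01 X113.45 Y147.80
M5
G0 X30.33 Y108.50
M4 S476
G01 X45.24 Y29.80 F2180
M5
G0 X0.00 Y0.00

Since the viewBox matches the mm dimensions, user units are millimetres directly. The only transform is the Y-flip y_m = 155.55 − y_svg.

Shape 1 is a quadratic bezier drawn with `<path>`. Its stroke #0000ff means score at S476, F2180. After flipping Y the toolpath is (77.23,74.34) → (61.16,93.82) → (47.70,105.50) → (36.86,109.39) → (28.63,105.48).

Shape 2 is a regular polygon drawn with `<path>`. Its stroke #ff0000 means cut at S785, F1318. After flipping Y the toolpath is (33.97,59.15) → (14.26,57.76) → (3.21,74.13) → (11.85,91.89) → (31.56,93.28) → (42.61,76.91) → (33.97,59.15), returning to the start.

Shape 3 is a rectangle drawn with `<polygon>`. Its stroke #0000ff means score at S476, F2180. After flipping Y the toolpath is (8.22,70.25) → (66.36,70.25) → (66.36,27.79) → (8.22,27.79) → (8.22,70.25), returning to the start.

Shape 4 is a closed polygon drawn with `<path>`. Its stroke #0000ff means score at S476, F2180. After flipping Y the toolpath is (35.14,107.49) → (104.12,147.14) → (46.84,148.22) → (20.61,10.69) → (35.14,107.49), returning to the start.

Shape 5 is a regular polygon drawn with `<polygon>`. Its stroke #0000ff means score at S476, F2180. After flipping Y the toolpath is (113.45,147.80) → (118.25,124.85) → (95.97,132.17) → (113.45,147.80), returning to the start.

Shape 6 is a line segment drawn with `<line>`. Its stroke #0000ff means score at S476, F2180. After flipping Y the toolpath is (30.33,108.50) → (45.24,29.80).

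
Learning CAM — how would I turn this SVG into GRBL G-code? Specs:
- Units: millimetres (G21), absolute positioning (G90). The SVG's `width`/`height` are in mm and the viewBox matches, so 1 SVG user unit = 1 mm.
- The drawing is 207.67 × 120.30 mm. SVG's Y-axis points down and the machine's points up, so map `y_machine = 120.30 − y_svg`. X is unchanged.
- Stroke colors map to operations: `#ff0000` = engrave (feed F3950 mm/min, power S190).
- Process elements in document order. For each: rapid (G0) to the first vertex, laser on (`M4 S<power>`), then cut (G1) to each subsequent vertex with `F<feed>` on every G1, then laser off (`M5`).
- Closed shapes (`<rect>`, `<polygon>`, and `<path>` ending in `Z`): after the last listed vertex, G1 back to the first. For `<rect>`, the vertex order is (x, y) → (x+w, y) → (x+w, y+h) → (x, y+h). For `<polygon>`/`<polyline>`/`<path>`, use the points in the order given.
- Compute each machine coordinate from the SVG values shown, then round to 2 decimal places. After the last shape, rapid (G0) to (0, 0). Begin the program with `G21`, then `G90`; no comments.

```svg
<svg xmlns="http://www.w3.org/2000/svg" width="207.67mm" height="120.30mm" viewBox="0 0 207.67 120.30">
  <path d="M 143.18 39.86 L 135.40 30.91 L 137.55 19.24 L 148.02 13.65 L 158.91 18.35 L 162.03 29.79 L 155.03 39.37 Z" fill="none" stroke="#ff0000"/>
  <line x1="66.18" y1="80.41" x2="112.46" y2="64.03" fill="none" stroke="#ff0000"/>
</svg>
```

1 u = 1 mm; y_m = 120.30 − y.

[1] `<path>` regular polygon, #ff0000→engrave S190 F3950: (143.18,80.44) → (135.40,89.39) → (137.55,101.06) → (148.02,106.65) → (158.91,101.95) → (162.03,90.51) → (155.03,80.93) → (143.18,80.44) (closed)

[2] `<line>` line segment, #ff0000→engrave S190 F3950: (66.18,39.89) → (112.46,56.27)

G21
G90
G0 X143.18 Y80.44
M4 S190
G1 X135.40 Y89.39 F3950
G1 X137.55 Y101.06 F3950
G1 X148.02 Y106.65 F3950
G1 X158.91 Y101.95 F3950
G1 X162.03 Y90.51 F3950
G1 X155.03 Y80.93 F3950
G1 X143.18 Y80.44 F3950
M5
G0 X66.18 Y39.89
M4 S190
G1 X112.46 Y56.27 F3950
M5
G0 X0.00 Y0.00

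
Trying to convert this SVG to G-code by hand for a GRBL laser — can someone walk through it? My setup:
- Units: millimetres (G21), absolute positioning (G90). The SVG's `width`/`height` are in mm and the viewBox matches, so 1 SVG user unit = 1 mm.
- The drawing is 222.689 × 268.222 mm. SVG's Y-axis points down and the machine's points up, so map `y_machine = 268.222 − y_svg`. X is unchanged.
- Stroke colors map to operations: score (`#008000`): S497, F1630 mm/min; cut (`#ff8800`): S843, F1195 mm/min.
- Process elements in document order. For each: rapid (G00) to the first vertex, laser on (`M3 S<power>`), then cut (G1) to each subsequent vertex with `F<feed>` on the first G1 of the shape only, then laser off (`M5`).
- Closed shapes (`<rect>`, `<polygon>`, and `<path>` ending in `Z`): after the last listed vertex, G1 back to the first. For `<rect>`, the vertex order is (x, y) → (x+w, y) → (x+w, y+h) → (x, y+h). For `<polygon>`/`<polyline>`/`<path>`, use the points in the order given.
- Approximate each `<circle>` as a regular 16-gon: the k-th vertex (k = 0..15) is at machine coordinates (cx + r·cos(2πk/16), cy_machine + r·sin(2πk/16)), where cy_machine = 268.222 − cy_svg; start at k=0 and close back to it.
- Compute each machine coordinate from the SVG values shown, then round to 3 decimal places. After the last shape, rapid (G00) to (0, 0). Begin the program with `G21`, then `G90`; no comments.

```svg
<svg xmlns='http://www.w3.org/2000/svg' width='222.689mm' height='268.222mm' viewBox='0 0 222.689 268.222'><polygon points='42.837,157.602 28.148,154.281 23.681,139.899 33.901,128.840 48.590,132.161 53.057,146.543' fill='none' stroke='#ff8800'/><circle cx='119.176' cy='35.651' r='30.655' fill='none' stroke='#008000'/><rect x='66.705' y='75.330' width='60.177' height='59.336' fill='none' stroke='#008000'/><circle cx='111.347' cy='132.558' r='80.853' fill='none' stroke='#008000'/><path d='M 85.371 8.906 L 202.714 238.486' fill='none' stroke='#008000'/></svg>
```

G21
G90
G00 X42.837 Y110.620
M3 S843
G1 X28.148 Y113.941 F1195
G1 X23.681 Y128.323
G1 X33.901 Y139.382
G1 X48.590 Y136.061
G1 X53.057 Y121.679
G1 X42.837 Y110.620
M5
G00 X149.831 Y232.571
M3 S497
G1 X147.498 Y244.302 F1630
G1 X140.852 Y254.247
G1 X130.907 Y260.893
G1 X119.176 Y263.226
G1 X107.445 Y260.893
G1 X97.500 Y254.247
G1 X90.854 Y244.302
G1 X88.521 Y232.571
G1 X90.854 Y220.840
G1 X97.500 Y210.895
G1 X107.445 Y204.249
G1 X119.176 Y201.916
G1 X130.907 Y204.249
G1 X140.852 Y210.895
G1 X147.498 Y220.840
G1 X149.831 Y232.571
M5
G00 X66.705 Y192.892
M3 S497
G1 X126.882 Y192.892 F1630
G1 X126.882 Y133.556
G1 X66.705 Y133.556
G1 X66.705 Y192.892
M5
G00 X192.200 Y135.664
M3 S497
G1 X186.045 Y166.605 F1630
G1 X168.519 Y192.836
G1 X142.288 Y210.362
G1 X111.347 Y216.517
G1 X80.406 Y210.362
G1 X54.175 Y192.836
G1 X36.649 Y166.605
G1 X30.494 Y135.664
G1 X36.649 Y104.723
G1 X54.175 Y78.492
G1 X80.406 Y60.966
G1 X111.347 Y54.811
G1 X142.288 Y60.966
G1 X168.519 Y78.492
G1 X186.045 Y104.723
G1 X192.200 Y135.664
M5
G00 X85.371 Y259.316
M3 S497
G1 X202.714 Y29.736 F1630
M5
G00 X0.000 Y0.000

viewBox `0 0 222.689 268.222` with mm width/height → 1 unit = 1 mm. Flip: y_m = 268.222 − y_svg.

**Shape 1** — `<polygon>` regular polygon, stroke `#ff8800` → cut (S843, F1195). Machine vertices: (42.837,110.620) → (28.148,113.941) → (23.681,128.323) → (33.901,139.382) → (48.590,136.061) → (53.057,121.679) → (42.837,110.620). Closed: final G1 returns to the first vertex.

**Shape 2** — `<circle>` circle, stroke `#008000` → score (S497, F1630). Machine vertices: (149.831,232.571) → (147.498,244.302) → (140.852,254.247) → (130.907,260.893) → (119.176,263.226) → (107.445,260.893) → (97.500,254.247) → (90.854,244.302) → (88.521,232.571) → (90.854,220.840) → (97.500,210.895) → (107.445,204.249) → (119.176,201.916) → (130.907,204.249) → (140.852,210.895) → (147.498,220.840) → (149.831,232.571). Closed: final G1 returns to the first vertex.

**Shape 3** — `<rect>` rectangle, stroke `#008000` → score (S497, F1630). Machine vertices: (66.705,192.892) → (126.882,192.892) → (126.882,133.556) → (66.705,133.556) → (66.705,192.892). Closed: final G1 returns to the first vertex.

**Shape 4** — `<circle>` circle, stroke `#008000` → score (S497, F1630). Machine vertices: (192.200,135.664) → (186.045,166.605) → (168.519,192.836) → (142.288,210.362) → (111.347,216.517) → (80.406,210.362) → (54.175,192.836) → (36.649,166.605) → (30.494,135.664) → (36.649,104.723) → (54.175,78.492) → (80.406,60.966) → (111.347,54.811) → (142.288,60.966) → (168.519,78.492) → (186.045,104.723) → (192.200,135.664). Closed: final G1 returns to the first vertex.

**Shape 5** — `<path>` line segment, stroke `#008000` → score (S497, F1630). Machine vertices: (85.371,259.316) → (202.714,29.736). Open path.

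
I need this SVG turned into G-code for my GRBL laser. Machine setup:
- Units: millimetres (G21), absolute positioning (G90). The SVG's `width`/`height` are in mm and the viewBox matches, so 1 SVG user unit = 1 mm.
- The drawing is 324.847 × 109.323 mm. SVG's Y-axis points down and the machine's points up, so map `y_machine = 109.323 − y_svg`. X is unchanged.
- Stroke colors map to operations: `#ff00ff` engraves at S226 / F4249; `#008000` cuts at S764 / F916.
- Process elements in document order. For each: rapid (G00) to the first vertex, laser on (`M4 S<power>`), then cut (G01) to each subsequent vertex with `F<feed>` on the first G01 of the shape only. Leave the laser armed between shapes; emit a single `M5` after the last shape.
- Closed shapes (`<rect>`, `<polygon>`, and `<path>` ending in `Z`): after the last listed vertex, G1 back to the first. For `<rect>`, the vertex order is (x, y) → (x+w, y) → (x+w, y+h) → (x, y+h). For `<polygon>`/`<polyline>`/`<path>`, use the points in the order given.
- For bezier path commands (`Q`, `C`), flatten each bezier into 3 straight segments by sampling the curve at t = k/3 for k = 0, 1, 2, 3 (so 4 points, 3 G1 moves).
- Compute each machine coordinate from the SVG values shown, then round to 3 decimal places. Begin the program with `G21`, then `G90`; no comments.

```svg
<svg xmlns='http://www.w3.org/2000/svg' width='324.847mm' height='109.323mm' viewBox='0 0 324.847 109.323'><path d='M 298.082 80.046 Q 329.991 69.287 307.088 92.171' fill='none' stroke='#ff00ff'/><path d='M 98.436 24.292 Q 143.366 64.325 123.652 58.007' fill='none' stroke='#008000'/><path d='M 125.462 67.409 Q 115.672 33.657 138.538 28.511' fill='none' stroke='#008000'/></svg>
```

G21
G90
G00 X298.082 Y29.277
M4 S226
G01 X313.264 Y32.712 F4249
G01 X316.266 Y28.670
G01 X307.088 Y17.152
G00 X98.436 Y85.031
M4 S764
G01 X121.207 Y63.492 F916
G01 X129.612 Y52.254
G01 X123.652 Y51.316
G00 X125.462 Y41.914
M4 S764
G01 X122.564 Y61.237 F916
G01 X126.922 Y74.203
G01 X138.538 Y80.812
M5

viewBox `0 0 324.847 109.323` with mm width/height → 1 unit = 1 mm. Flip: y_m = 109.323 − y_svg.

**Shape 1** — `<path>` quadratic bezier, stroke `#ff00ff` → engrave (S226, F4249). Control points (SVG): P0=(298.082,80.046), P1=(329.991,69.287), P2=(307.088,92.171); sampled at t=k/3. Machine vertices: (298.082,29.277) → (313.264,32.712) → (316.266,28.670) → (307.088,17.152). Open path.

**Shape 2** — `<path>` quadratic bezier, stroke `#008000` → cut (S764, F916). Control points (SVG): P0=(98.436,24.292), P1=(143.366,64.325), P2=(123.652,58.007); sampled at t=k/3. Machine vertices: (98.436,85.031) → (121.207,63.492) → (129.612,52.254) → (123.652,51.316). Open path.

**Shape 3** — `<path>` quadratic bezier, stroke `#008000` → cut (S764, F916). Control points (SVG): P0=(125.462,67.409), P1=(115.672,33.657), P2=(138.538,28.511); sampled at t=k/3. Machine vertices: (125.462,41.914) → (122.564,61.237) → (126.922,74.203) → (138.538,80.812). Open path.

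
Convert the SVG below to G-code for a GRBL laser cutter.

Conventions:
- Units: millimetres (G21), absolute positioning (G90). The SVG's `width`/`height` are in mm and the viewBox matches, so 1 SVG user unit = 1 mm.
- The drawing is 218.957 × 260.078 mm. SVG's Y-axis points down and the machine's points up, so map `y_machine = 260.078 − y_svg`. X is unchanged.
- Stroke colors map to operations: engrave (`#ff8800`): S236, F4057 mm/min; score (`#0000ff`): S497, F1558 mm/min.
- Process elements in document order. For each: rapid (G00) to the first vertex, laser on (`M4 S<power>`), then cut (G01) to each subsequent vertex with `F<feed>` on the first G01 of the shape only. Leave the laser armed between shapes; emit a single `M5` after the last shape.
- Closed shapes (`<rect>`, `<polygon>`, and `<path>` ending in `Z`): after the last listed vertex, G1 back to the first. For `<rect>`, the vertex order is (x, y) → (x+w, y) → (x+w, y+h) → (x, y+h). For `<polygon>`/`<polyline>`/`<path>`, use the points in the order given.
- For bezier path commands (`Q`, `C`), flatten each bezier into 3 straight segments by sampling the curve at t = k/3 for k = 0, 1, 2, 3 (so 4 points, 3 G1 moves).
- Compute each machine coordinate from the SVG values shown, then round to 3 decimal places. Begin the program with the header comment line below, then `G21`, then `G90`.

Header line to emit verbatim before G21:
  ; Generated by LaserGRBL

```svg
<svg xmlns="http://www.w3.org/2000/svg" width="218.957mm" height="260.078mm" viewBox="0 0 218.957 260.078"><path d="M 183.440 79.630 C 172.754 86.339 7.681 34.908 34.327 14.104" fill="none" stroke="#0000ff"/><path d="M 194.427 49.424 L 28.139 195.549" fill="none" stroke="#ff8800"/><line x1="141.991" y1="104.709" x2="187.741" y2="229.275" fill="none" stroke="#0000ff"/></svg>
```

viewBox `0 0 218.957 260.078` with mm width/height → 1 unit = 1 mm. Flip: y_m = 260.078 − y_svg.

**Shape 1** — `<path>` cubic bezier, stroke `#0000ff` → score (S497, F1558). Control points (SVG): P0=(183.440,79.630), P1=(172.754,86.339), P2=(7.681,34.908), P3=(34.327,14.104); sampled at t=k/3. Machine vertices: (183.440,180.448) → (134.110,189.831) → (58.769,218.249) → (34.327,245.974). Open path.

**Shape 2** — `<path>` line segment, stroke `#ff8800` → engrave (S236, F4057). Machine vertices: (194.427,210.654) → (28.139,64.529). Open path.

**Shape 3** — `<line>` line segment, stroke `#0000ff` → score (S497, F1558). Machine vertices: (141.991,155.369) → (187.741,30.803). Open path.

; Generated by LaserGRBL
G21
G90
G00 X183.440 Y180.448
M4 S497
G01 X134.110 Y189.831 F1558
G01 X58.769 Y218.249
G01 X34.327 Y245.974
G00 X194.427 Y210.654
M4 S236
G01 X28.139 Y64.529 F4057
G00 X141.991 Y155.369
M4 S497
G01 X187.741 Y30.803 F1558
M5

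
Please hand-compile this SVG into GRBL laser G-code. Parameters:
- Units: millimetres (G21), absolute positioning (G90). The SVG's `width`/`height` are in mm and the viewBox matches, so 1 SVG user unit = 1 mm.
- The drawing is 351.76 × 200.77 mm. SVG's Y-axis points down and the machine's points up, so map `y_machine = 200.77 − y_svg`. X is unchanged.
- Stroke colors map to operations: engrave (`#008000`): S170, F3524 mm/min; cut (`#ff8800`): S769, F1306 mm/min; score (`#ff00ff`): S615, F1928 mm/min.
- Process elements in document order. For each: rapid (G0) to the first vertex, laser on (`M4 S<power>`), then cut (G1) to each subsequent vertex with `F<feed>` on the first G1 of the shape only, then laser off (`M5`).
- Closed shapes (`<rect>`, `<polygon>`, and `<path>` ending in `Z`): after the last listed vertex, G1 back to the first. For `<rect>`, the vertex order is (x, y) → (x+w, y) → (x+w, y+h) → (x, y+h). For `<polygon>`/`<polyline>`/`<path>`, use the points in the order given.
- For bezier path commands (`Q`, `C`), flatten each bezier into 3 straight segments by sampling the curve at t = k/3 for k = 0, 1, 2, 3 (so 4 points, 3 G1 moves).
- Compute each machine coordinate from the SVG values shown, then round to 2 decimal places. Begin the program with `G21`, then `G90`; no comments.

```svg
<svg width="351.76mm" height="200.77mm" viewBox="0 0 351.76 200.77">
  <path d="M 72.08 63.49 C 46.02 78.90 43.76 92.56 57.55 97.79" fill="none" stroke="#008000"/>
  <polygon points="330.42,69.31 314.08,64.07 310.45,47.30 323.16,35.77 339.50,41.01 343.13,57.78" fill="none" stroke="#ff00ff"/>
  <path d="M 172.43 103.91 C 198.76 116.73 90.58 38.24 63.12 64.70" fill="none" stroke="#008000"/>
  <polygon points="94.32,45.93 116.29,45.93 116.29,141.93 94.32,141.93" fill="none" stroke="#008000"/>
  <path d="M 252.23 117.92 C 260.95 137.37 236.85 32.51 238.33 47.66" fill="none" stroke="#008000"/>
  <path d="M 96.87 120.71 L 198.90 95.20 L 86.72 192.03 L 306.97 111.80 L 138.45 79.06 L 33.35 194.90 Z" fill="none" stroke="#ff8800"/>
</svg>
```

G21
G90
G0 X72.08 Y137.28
M4 S170
G1 X53.67 Y122.70 F3524
G1 X49.40 Y110.77
G1 X57.55 Y102.98
M5
G0 X330.42 Y131.46
M4 S615
G1 X314.08 Y136.70 F1928
G1 X310.45 Y153.47
G1 X323.16 Y165.00
G1 X339.50 Y159.76
G1 X343.13 Y142.99
G1 X330.42 Y131.46
M5
G0 X172.43 Y96.86
M4 S170
G1 X161.89 Y107.21 F3524
G1 X109.52 Y134.82
G1 X63.12 Y136.07
M5
G0 X94.32 Y154.84
M4 S170
G1 X116.29 Y154.84 F3524
G1 X116.29 Y58.84
G1 X94.32 Y58.84
G1 X94.32 Y154.84
M5
G0 X252.23 Y82.85
M4 S170
G1 X252.17 Y95.79 F3524
G1 X243.21 Y137.31
G1 X238.33 Y153.11
M5
G0 X96.87 Y80.06
M4 S769
G1 X198.90 Y105.57 F1306
G1 X86.72 Y8.74
G1 X306.97 Y88.97
G1 X138.45 Y121.71
G1 X33.35 Y5.87
G1 X96.87 Y80.06
M5

viewBox `0 0 351.76 200.77` with mm width/height → 1 unit = 1 mm. Flip: y_m = 200.77 − y_svg.

**Shape 1** — `<path>` cubic bezier, stroke `#008000` → engrave (S170, F3524). Control points (SVG): P0=(72.08,63.49), P1=(46.02,78.90), P2=(43.76,92.56), P3=(57.55,97.79); sampled at t=k/3. Machine vertices: (72.08,137.28) → (53.67,122.70) → (49.40,110.77) → (57.55,102.98). Open path.

**Shape 2** — `<polygon>` regular polygon, stroke `#ff00ff` → score (S615, F1928). Machine vertices: (330.42,131.46) → (314.08,136.70) → (310.45,153.47) → (323.16,165.00) → (339.50,159.76) → (343.13,142.99) → (330.42,131.46). Closed: final G1 returns to the first vertex.

**Shape 3** — `<path>` cubic bezier, stroke `#008000` → engrave (S170, F3524). Control points (SVG): P0=(172.43,103.91), P1=(198.76,116.73), P2=(90.58,38.24), P3=(63.12,64.70); sampled at t=k/3. Machine vertices: (172.43,96.86) → (161.89,107.21) → (109.52,134.82) → (63.12,136.07). Open path.

**Shape 4** — `<polygon>` rectangle, stroke `#008000` → engrave (S170, F3524). Machine vertices: (94.32,154.84) → (116.29,154.84) → (116.29,58.84) → (94.32,58.84) → (94.32,154.84). Closed: final G1 returns to the first vertex.

**Shape 5** — `<path>` cubic bezier, stroke `#008000` → engrave (S170, F3524). Control points (SVG): P0=(252.23,117.92), P1=(260.95,137.37), P2=(236.85,32.51), P3=(238.33,47.66); sampled at t=k/3. Machine vertices: (252.23,82.85) → (252.17,95.79) → (243.21,137.31) → (238.33,153.11). Open path.

**Shape 6** — `<path>` closed polygon, stroke `#ff8800` → cut (S769, F1306). Machine vertices: (96.87,80.06) → (198.90,105.57) → (86.72,8.74) → (306.97,88.97) → (138.45,121.71) → (33.35,5.87) → (96.87,80.06). Closed: final G1 returns to the first vertex.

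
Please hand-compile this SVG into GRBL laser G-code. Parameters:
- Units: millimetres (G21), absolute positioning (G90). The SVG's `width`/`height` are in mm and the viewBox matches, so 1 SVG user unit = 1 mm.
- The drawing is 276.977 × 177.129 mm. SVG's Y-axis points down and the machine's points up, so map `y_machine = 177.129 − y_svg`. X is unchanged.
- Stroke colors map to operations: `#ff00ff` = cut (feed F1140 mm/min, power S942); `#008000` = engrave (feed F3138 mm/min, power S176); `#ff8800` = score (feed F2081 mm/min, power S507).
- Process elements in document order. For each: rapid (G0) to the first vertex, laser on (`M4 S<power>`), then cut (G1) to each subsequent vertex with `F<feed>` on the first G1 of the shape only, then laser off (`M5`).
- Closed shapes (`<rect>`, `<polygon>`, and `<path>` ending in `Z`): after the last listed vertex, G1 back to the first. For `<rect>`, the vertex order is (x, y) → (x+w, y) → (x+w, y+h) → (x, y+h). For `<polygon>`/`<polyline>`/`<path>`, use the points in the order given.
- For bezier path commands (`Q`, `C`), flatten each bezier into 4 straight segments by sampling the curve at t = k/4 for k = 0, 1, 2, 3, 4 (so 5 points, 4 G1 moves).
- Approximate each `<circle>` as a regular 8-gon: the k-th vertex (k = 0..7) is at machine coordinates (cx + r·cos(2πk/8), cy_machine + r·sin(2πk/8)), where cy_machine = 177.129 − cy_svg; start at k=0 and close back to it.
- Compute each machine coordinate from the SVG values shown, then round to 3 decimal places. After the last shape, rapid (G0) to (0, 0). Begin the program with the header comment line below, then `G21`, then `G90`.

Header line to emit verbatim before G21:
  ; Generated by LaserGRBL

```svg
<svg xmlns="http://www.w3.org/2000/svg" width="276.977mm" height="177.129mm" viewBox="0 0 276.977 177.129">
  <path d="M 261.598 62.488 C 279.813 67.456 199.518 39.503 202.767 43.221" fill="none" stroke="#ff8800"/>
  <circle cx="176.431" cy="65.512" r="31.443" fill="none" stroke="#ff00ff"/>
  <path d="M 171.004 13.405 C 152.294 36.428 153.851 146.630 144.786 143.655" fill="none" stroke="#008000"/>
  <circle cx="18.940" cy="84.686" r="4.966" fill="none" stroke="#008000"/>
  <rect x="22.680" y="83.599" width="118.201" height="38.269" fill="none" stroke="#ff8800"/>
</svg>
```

; Generated by LaserGRBL
G21
G90
G0 X261.598 Y114.641
M4 S507
G1 X259.633 Y116.078 F2081
G1 X237.795 Y123.806
G1 X213.150 Y131.767
G1 X202.767 Y133.908
M5
G0 X207.874 Y111.617
M4 S942
G1 X198.665 Y133.851 F1140
G1 X176.431 Y143.060
G1 X154.197 Y133.851
G1 X144.988 Y111.617
G1 X154.197 Y89.383
G1 X176.431 Y80.174
G1 X198.665 Y89.383
G1 X207.874 Y111.617
M5
G0 X171.004 Y163.724
M4 S176
G1 X160.289 Y133.241 F3138
G1 X154.278 Y88.850
G1 X150.076 Y49.333
G1 X144.786 Y33.474
M5
G0 X23.906 Y92.443
M4 S176
G1 X22.451 Y95.954 F3138
G1 X18.940 Y97.409
G1 X15.429 Y95.954
G1 X13.974 Y92.443
G1 X15.429 Y88.932
G1 X18.940 Y87.477
G1 X22.451 Y88.932
G1 X23.906 Y92.443
M5
G0 X22.680 Y93.530
M4 S507
G1 X140.881 Y93.530 F2081
G1 X140.881 Y55.261
G1 X22.680 Y55.261
G1 X22.680 Y93.530
M5
G0 X0.000 Y0.000

viewBox `0 0 276.977 177.129` with mm width/height → 1 unit = 1 mm. Flip: y_m = 177.129 − y_svg.

**Shape 1** — `<path>` cubic bezier, stroke `#ff8800` → score (S507, F2081). Control points (SVG): P0=(261.598,62.488), P1=(279.813,67.456), P2=(199.518,39.503), P3=(202.767,43.221); sampled at t=k/4. Machine vertices: (261.598,114.641) → (259.633,116.078) → (237.795,123.806) → (213.150,131.767) → (202.767,133.908). Open path.

**Shape 2** — `<circle>` circle, stroke `#ff00ff` → cut (S942, F1140). Machine vertices: (207.874,111.617) → (198.665,133.851) → (176.431,143.060) → (154.197,133.851) → (144.988,111.617) → (154.197,89.383) → (176.431,80.174) → (198.665,89.383) → (207.874,111.617). Closed: final G1 returns to the first vertex.

**Shape 3** — `<path>` cubic bezier, stroke `#008000` → engrave (S176, F3138). Control points (SVG): P0=(171.004,13.405), P1=(152.294,36.428), P2=(153.851,146.630), P3=(144.786,143.655); sampled at t=k/4. Machine vertices: (171.004,163.724) → (160.289,133.241) → (154.278,88.850) → (150.076,49.333) → (144.786,33.474). Open path.

**Shape 4** — `<circle>` circle, stroke `#008000` → engrave (S176, F3138). Machine vertices: (23.906,92.443) → (22.451,95.954) → (18.940,97.409) → (15.429,95.954) → (13.974,92.443) → (15.429,88.932) → (18.940,87.477) → (22.451,88.932) → (23.906,92.443). Closed: final G1 returns to the first vertex.

**Shape 5** — `<rect>` rectangle, stroke `#ff8800` → score (S507, F2081). Machine vertices: (22.680,93.530) → (140.881,93.530) → (140.881,55.261) → (22.680,55.261) → (22.680,93.530). Closed: final G1 returns to the first vertex.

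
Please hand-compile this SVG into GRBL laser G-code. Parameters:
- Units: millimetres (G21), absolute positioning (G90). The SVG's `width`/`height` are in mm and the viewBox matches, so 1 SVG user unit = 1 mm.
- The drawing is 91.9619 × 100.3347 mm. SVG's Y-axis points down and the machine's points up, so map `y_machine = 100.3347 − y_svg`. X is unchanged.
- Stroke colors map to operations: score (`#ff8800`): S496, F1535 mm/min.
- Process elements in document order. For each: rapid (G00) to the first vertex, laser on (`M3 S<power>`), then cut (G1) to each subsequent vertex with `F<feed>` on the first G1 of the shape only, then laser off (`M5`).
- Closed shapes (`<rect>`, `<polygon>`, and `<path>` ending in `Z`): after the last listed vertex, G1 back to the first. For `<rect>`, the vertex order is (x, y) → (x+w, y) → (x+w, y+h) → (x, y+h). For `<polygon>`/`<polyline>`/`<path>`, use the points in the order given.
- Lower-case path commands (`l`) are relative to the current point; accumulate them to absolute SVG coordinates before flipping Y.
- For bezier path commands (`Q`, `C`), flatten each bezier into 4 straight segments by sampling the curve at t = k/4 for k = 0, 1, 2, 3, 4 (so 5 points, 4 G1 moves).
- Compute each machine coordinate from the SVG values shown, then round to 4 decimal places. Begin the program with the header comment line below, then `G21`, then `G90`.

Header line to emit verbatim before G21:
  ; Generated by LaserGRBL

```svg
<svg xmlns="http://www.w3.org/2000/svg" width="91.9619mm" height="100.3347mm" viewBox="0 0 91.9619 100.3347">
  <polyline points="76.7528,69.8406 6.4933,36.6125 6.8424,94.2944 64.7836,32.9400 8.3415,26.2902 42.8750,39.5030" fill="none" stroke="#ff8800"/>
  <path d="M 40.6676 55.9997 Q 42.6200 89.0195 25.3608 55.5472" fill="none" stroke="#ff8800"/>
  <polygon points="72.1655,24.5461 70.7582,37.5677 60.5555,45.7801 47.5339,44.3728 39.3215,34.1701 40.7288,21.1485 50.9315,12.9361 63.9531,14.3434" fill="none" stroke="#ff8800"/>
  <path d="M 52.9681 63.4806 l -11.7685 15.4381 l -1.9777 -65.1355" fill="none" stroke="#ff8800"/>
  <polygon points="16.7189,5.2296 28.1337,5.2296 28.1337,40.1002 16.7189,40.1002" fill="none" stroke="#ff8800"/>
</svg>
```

; Generated by LaserGRBL
G21
G90
G00 X76.7528 Y30.4941
M3 S496
G1 X6.4933 Y63.7222 F1535
G1 X6.8424 Y6.0403
G1 X64.7836 Y67.3947
G1 X8.3415 Y74.0445
G1 X42.8750 Y60.8317
M5
G00 X40.6676 Y44.3350
M3 S496
G1 X40.4431 Y31.9809 F1535
G1 X37.8171 Y27.9382
G1 X32.7897 Y32.2071
G1 X25.3608 Y44.7875
M5
G00 X72.1655 Y75.7886
M3 S496
G1 X70.7582 Y62.7670 F1535
G1 X60.5555 Y54.5546
G1 X47.5339 Y55.9619
G1 X39.3215 Y66.1646
G1 X40.7288 Y79.1862
G1 X50.9315 Y87.3986
G1 X63.9531 Y85.9913
G1 X72.1655 Y75.7886
M5
G00 X52.9681 Y36.8541
M3 S496
G1 X41.1996 Y21.4160 F1535
G1 X39.2219 Y86.5515
M5
G00 X16.7189 Y95.1051
M3 S496
G1 X28.1337 Y95.1051 F1535
G1 X28.1337 Y60.2345
G1 X16.7189 Y60.2345
G1 X16.7189 Y95.1051
M5

viewBox `0 0 91.9619 100.3347` with mm width/height → 1 unit = 1 mm. Flip: y_m = 100.3347 − y_svg.

**Shape 1** — `<polyline>` open polyline, stroke `#ff8800` → score (S496, F1535). Machine vertices: (76.7528,30.4941) → (6.4933,63.7222) → (6.8424,6.0403) → (64.7836,67.3947) → (8.3415,74.0445) → (42.8750,60.8317). Open path.

**Shape 2** — `<path>` quadratic bezier, stroke `#ff8800` → score (S496, F1535). Control points (SVG): P0=(40.6676,55.9997), P1=(42.6200,89.0195), P2=(25.3608,55.5472); sampled at t=k/4. Machine vertices: (40.6676,44.3350) → (40.4431,31.9809) → (37.8171,27.9382) → (32.7897,32.2071) → (25.3608,44.7875). Open path.

**Shape 3** — `<polygon>` regular polygon, stroke `#ff8800` → score (S496, F1535). Machine vertices: (72.1655,75.7886) → (70.7582,62.7670) → (60.5555,54.5546) → (47.5339,55.9619) → (39.3215,66.1646) → (40.7288,79.1862) → (50.9315,87.3986) → (63.9531,85.9913) → (72.1655,75.7886). Closed: final G1 returns to the first vertex.

**Shape 4** — `<path>` open polyline, stroke `#ff8800` → score (S496, F1535). Machine vertices: (52.9681,36.8541) → (41.1996,21.4160) → (39.2219,86.5515). Open path.

**Shape 5** — `<polygon>` rectangle, stroke `#ff8800` → score (S496, F1535). Machine vertices: (16.7189,95.1051) → (28.1337,95.1051) → (28.1337,60.2345) → (16.7189,60.2345) → (16.7189,95.1051). Closed: final G1 returns to the first vertex.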